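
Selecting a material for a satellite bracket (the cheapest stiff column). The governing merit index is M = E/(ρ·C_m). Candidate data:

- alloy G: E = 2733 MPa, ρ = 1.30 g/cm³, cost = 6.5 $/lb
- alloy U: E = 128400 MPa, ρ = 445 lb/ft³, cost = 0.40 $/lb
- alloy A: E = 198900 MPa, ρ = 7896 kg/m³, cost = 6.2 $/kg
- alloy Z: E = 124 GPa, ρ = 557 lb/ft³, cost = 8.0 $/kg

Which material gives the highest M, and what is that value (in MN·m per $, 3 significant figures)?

alloy U, M = 20.4 MN·m per $

In SI units:
  alloy G: E = 2.733 GPa, ρ = 1300 kg/m³, cost = 14.33 $/kg
  alloy U: E = 128.4 GPa, ρ = 7128 kg/m³, cost = 0.8818 $/kg
  alloy A: E = 198.9 GPa, ρ = 7896 kg/m³, cost = 6.200 $/kg
  alloy Z: E = 124.0 GPa, ρ = 8922 kg/m³, cost = 8.000 $/kg
  alloy U: M = 20.4 MN·m per $
  alloy A: M = 4.06 MN·m per $
  alloy Z: M = 1.74 MN·m per $
  alloy G: M = 0.147 MN·m per $
Alloy U ranks first.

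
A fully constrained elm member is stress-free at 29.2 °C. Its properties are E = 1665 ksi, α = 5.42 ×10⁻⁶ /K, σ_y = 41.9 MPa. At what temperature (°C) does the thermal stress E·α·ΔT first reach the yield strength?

E = 1665 ksi = 11.48 GPa.
E·α·ΔT = 41.90 MPa ⇒ ΔT = 41.90 / (11.48×10³ × 5.42×10⁻⁶) = 673.4 K.
T = 29.2 + 673.4 = 702.6 °C.

703 °C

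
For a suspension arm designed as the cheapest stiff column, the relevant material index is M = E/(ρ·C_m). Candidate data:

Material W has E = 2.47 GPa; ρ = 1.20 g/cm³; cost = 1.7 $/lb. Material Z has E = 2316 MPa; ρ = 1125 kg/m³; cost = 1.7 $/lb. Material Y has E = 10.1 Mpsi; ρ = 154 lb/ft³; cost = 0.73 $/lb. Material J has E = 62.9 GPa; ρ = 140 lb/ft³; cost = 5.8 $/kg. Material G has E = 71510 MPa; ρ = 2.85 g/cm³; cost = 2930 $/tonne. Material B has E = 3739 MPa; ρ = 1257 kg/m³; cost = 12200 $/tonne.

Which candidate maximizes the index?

material Y

Convert each candidate to consistent units, then evaluate M:
  material W: E = 2.470 GPa, ρ = 1200 kg/m³, cost = 3.748 $/kg
  material Z: E = 2.316 GPa, ρ = 1125 kg/m³, cost = 3.748 $/kg
  material Y: E = 69.64 GPa, ρ = 2467 kg/m³, cost = 1.609 $/kg
  material J: E = 62.90 GPa, ρ = 2243 kg/m³, cost = 5.800 $/kg
  material G: E = 71.51 GPa, ρ = 2850 kg/m³, cost = 2.930 $/kg
  material B: E = 3.739 GPa, ρ = 1257 kg/m³, cost = 12.20 $/kg
  material Y: M = 17.5 MN·m per $
  material G: M = 8.56 MN·m per $
  material J: M = 4.84 MN·m per $
  material Z: M = 0.549 MN·m per $
  material W: M = 0.549 MN·m per $
  material B: M = 0.244 MN·m per $
The maximum is for material Y.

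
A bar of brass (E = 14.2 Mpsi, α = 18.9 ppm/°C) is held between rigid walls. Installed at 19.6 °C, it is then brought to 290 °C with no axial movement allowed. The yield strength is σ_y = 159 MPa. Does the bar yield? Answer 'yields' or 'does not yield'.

E = 14.2 Mpsi = 97.91 GPa.
ΔT = 270.4 K. Constrained thermal stress σ = E·α·ΔT = 97.91×10³ MPa × 18.9×10⁻⁶ × 270.4 = 500 MPa (compressive).
Compare to σ_y = 159 MPa: σ ≥ σ_y, so it yields.

yields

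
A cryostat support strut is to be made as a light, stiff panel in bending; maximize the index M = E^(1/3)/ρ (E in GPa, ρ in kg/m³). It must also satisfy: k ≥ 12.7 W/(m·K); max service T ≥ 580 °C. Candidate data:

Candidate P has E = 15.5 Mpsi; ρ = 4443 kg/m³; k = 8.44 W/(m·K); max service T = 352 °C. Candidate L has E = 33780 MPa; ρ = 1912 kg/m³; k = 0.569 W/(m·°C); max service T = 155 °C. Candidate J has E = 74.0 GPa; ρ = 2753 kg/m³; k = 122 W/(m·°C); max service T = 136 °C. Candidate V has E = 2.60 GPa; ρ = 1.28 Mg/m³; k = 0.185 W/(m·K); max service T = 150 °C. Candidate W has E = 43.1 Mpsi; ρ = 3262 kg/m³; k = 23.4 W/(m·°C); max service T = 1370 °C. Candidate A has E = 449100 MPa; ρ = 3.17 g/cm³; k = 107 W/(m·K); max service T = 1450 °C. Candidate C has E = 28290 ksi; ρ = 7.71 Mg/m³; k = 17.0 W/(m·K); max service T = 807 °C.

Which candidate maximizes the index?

candidate A

Screen on constraints: k ≥ 12.7 W/(m·K); max service T ≥ 580 °C. Survivors: candidate W, candidate A, candidate C.
In SI units:
  candidate W: E = 297.2 GPa, ρ = 3262 kg/m³
  candidate A: E = 449.1 GPa, ρ = 3170 kg/m³
  candidate C: E = 195.1 GPa, ρ = 7710 kg/m³
  candidate A: M = 2.42×10⁻³
  candidate W: M = 2.05×10⁻³
  candidate C: M = 0.752×10⁻³
Highest index: candidate A.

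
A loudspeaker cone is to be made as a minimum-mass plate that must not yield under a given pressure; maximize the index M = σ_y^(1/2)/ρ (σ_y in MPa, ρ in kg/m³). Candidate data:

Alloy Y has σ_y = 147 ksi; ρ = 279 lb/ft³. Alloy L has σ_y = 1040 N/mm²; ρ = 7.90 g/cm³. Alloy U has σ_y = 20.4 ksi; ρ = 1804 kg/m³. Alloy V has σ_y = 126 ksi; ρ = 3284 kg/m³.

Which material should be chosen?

Putting every candidate on a common basis:
  alloy Y: σ_y = 1014 MPa, ρ = 4469 kg/m³
  alloy L: σ_y = 1040 MPa, ρ = 7900 kg/m³
  alloy U: σ_y = 140.7 MPa, ρ = 1804 kg/m³
  alloy V: σ_y = 868.7 MPa, ρ = 3284 kg/m³
  alloy V: M = 8.98×10⁻³
  alloy Y: M = 7.12×10⁻³
  alloy U: M = 6.57×10⁻³
  alloy L: M = 4.08×10⁻³
Highest index: alloy V.

alloy V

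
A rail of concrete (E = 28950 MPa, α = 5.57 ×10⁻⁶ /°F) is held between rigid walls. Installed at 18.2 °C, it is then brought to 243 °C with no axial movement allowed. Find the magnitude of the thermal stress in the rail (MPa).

65.2 MPa

E = 28950 MPa = 28.95 GPa.
α = 5.57×10⁻⁶/°F × 9/5 = 10.0×10⁻⁶/K.
ΔT = 224.8 K. Constrained thermal stress σ = E·α·ΔT = 28.95×10³ MPa × 10.0×10⁻⁶ × 224.8 = 65.2 MPa (compressive).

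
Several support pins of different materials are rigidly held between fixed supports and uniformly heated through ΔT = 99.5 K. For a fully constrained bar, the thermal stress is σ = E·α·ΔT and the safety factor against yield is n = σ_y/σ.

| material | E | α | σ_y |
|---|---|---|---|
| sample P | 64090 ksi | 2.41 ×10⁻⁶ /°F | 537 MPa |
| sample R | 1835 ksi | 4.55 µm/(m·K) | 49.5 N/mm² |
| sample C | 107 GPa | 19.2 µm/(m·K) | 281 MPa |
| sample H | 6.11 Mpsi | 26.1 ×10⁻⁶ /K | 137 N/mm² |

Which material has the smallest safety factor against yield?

In consistent units (E in GPa, α in ×10⁻⁶/K, σ_y in MPa):
  sample P: E = 441.9, α = 4.34, σ_y = 537.0 → σ = 191 MPa, n = 2.82
  sample R: E = 12.65, α = 4.55, σ_y = 49.50 → σ = 5.73 MPa, n = 8.64
  sample C: E = 107.0, α = 19.2, σ_y = 281.0 → σ = 204 MPa, n = 1.37
  sample H: E = 42.13, α = 26.1, σ_y = 137.0 → σ = 109 MPa, n = 1.25
Smallest n: sample H with n = 1.25.

sample H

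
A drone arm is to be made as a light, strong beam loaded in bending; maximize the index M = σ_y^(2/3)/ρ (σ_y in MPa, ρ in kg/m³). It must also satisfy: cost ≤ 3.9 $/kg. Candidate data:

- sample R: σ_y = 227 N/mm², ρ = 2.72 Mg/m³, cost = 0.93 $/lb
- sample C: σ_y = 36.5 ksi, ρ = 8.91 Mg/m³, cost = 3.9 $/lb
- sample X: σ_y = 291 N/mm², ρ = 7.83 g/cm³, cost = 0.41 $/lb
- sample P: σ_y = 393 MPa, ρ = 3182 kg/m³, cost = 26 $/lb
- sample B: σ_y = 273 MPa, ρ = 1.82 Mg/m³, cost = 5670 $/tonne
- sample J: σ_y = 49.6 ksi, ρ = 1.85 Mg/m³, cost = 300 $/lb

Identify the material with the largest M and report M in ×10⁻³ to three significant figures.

Screen on constraints: cost ≤ 3.9 $/kg. Survivors: sample R, sample X.
After converting to SI:
  sample R: σ_y = 227.0 MPa, ρ = 2720 kg/m³
  sample X: σ_y = 291.0 MPa, ρ = 7830 kg/m³
  sample R: M = 13.7×10⁻³
  sample X: M = 5.61×10⁻³
Highest index: sample R.

sample R, M = 13.7×10⁻³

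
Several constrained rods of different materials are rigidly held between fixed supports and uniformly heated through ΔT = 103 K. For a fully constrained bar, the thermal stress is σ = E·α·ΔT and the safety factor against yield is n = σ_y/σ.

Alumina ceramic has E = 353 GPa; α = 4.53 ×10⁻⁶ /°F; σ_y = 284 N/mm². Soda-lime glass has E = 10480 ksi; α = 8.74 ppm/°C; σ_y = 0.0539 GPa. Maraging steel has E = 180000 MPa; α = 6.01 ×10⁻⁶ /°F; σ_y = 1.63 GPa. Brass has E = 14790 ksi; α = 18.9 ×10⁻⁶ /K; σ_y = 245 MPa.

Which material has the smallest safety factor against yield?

soda-lime glass

In consistent units (E in GPa, α in ×10⁻⁶/K, σ_y in MPa):
  alumina ceramic: E = 353.0, α = 8.15, σ_y = 284.0 → σ = 296 MPa, n = 0.958
  soda-lime glass: E = 72.26, α = 8.74, σ_y = 53.90 → σ = 65.0 MPa, n = 0.829
  maraging steel: E = 180.0, α = 10.8, σ_y = 1630 → σ = 201 MPa, n = 8.13
  brass: E = 102.0, α = 18.9, σ_y = 245.0 → σ = 199 MPa, n = 1.23
Soda-lime glass has the lowest safety factor, n = 0.829.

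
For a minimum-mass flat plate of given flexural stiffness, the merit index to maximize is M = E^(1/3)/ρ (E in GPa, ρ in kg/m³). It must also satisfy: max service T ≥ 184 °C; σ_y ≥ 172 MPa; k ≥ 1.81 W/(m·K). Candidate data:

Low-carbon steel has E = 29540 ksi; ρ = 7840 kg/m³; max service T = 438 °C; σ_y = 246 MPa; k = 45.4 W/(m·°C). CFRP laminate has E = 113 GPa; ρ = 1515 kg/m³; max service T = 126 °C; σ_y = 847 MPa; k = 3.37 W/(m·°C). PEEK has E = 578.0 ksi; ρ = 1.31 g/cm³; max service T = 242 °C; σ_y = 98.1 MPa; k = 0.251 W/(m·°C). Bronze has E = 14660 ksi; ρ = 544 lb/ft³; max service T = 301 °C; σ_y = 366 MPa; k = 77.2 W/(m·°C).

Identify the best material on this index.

Screen on constraints: max service T ≥ 184 °C; σ_y ≥ 172 MPa; k ≥ 1.81 W/(m·K). Survivors: low-carbon steel, bronze.
Convert each candidate to consistent units, then evaluate M:
  low-carbon steel: E = 203.7 GPa, ρ = 7840 kg/m³
  bronze: E = 101.1 GPa, ρ = 8714 kg/m³
  low-carbon steel: M = 0.750×10⁻³
  bronze: M = 0.535×10⁻³
The maximum is for low-carbon steel.

low-carbon steel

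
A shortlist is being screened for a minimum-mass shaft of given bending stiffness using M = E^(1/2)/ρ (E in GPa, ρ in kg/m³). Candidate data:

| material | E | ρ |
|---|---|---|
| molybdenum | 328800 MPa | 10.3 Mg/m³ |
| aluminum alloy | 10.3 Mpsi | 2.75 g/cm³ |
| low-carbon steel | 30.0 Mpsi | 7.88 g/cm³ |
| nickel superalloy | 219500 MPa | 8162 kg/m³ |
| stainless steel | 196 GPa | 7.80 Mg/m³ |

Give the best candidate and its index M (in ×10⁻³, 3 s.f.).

aluminum alloy, M = 3.06×10⁻³

In SI units:
  molybdenum: E = 328.8 GPa, ρ = 10300 kg/m³
  aluminum alloy: E = 71.02 GPa, ρ = 2750 kg/m³
  low-carbon steel: E = 206.8 GPa, ρ = 7880 kg/m³
  nickel superalloy: E = 219.5 GPa, ρ = 8162 kg/m³
  stainless steel: E = 196.0 GPa, ρ = 7800 kg/m³
  aluminum alloy: M = 3.06×10⁻³
  low-carbon steel: M = 1.83×10⁻³
  nickel superalloy: M = 1.82×10⁻³
  stainless steel: M = 1.79×10⁻³
  molybdenum: M = 1.76×10⁻³
Aluminum alloy ranks first.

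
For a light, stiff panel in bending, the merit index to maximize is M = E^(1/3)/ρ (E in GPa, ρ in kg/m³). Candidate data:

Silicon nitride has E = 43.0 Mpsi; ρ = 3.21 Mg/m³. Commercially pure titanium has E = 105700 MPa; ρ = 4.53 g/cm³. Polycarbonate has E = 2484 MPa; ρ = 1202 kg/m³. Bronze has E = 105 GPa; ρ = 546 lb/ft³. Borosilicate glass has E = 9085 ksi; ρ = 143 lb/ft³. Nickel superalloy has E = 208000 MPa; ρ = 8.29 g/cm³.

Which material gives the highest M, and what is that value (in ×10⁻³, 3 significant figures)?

silicon nitride, M = 2.08×10⁻³

Convert each candidate to consistent units, then evaluate M:
  silicon nitride: E = 296.5 GPa, ρ = 3210 kg/m³
  commercially pure titanium: E = 105.7 GPa, ρ = 4530 kg/m³
  polycarbonate: E = 2.484 GPa, ρ = 1202 kg/m³
  bronze: E = 105.0 GPa, ρ = 8746 kg/m³
  borosilicate glass: E = 62.64 GPa, ρ = 2291 kg/m³
  nickel superalloy: E = 208.0 GPa, ρ = 8290 kg/m³
  silicon nitride: M = 2.08×10⁻³
  borosilicate glass: M = 1.73×10⁻³
  polycarbonate: M = 1.13×10⁻³
  commercially pure titanium: M = 1.04×10⁻³
  nickel superalloy: M = 0.715×10⁻³
  bronze: M = 0.539×10⁻³
Silicon nitride ranks first.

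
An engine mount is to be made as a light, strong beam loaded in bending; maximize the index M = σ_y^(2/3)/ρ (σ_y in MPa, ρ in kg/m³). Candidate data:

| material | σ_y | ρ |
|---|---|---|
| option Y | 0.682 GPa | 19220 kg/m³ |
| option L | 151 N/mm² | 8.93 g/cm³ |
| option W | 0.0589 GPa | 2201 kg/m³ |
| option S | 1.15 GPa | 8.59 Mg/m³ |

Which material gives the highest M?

Convert each candidate to consistent units, then evaluate M:
  option Y: σ_y = 682.0 MPa, ρ = 19220 kg/m³
  option L: σ_y = 151.0 MPa, ρ = 8930 kg/m³
  option W: σ_y = 58.90 MPa, ρ = 2201 kg/m³
  option S: σ_y = 1150 MPa, ρ = 8590 kg/m³
  option S: M = 12.8×10⁻³
  option W: M = 6.88×10⁻³
  option Y: M = 4.03×10⁻³
  option L: M = 3.18×10⁻³
Option S has the largest M.

option S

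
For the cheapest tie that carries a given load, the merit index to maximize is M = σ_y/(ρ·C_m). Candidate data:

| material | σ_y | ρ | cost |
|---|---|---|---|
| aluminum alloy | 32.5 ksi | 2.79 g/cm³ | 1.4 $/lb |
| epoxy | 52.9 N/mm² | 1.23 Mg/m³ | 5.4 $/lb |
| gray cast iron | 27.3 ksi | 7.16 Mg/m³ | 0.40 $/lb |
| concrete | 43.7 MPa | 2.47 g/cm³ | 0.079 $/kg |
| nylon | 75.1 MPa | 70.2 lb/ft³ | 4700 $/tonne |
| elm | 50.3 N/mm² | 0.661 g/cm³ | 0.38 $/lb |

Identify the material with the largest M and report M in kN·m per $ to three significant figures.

Convert each candidate to consistent units, then evaluate M:
  aluminum alloy: σ_y = 224.1 MPa, ρ = 2790 kg/m³, cost = 3.086 $/kg
  epoxy: σ_y = 52.90 MPa, ρ = 1230 kg/m³, cost = 11.90 $/kg
  gray cast iron: σ_y = 188.2 MPa, ρ = 7160 kg/m³, cost = 0.8818 $/kg
  concrete: σ_y = 43.70 MPa, ρ = 2470 kg/m³, cost = 0.07900 $/kg
  nylon: σ_y = 75.10 MPa, ρ = 1124 kg/m³, cost = 4.700 $/kg
  elm: σ_y = 50.30 MPa, ρ = 661.0 kg/m³, cost = 0.8377 $/kg
  concrete: M = 224 kN·m per $
  elm: M = 90.8 kN·m per $
  gray cast iron: M = 29.8 kN·m per $
  aluminum alloy: M = 26.0 kN·m per $
  nylon: M = 14.2 kN·m per $
  epoxy: M = 3.61 kN·m per $
Concrete has the largest M.

concrete, M = 224 kN·m per $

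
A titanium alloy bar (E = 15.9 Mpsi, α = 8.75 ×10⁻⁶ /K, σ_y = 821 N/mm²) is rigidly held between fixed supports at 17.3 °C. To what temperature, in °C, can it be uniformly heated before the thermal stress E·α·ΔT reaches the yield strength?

873 °C

E = 15.9 Mpsi = 109.6 GPa.
σ_y = 821 N/mm² = 821.0 MPa.
E·α·ΔT = 821.0 MPa ⇒ ΔT = 821.0 / (109.6×10³ × 8.75×10⁻⁶) = 855.9 K.
T = 17.3 + 855.9 = 873.2 °C.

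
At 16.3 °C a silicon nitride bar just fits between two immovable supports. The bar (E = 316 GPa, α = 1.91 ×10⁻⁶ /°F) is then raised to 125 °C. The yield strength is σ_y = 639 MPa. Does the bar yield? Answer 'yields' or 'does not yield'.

α = 1.91×10⁻⁶/°F × 9/5 = 3.44×10⁻⁶/K.
ΔT = 108.7 K. Constrained thermal stress σ = E·α·ΔT = 316.0×10³ MPa × 3.44×10⁻⁶ × 108.7 = 118 MPa (compressive).
Compare to σ_y = 639 MPa: σ < σ_y, so it does not yield.

does not yield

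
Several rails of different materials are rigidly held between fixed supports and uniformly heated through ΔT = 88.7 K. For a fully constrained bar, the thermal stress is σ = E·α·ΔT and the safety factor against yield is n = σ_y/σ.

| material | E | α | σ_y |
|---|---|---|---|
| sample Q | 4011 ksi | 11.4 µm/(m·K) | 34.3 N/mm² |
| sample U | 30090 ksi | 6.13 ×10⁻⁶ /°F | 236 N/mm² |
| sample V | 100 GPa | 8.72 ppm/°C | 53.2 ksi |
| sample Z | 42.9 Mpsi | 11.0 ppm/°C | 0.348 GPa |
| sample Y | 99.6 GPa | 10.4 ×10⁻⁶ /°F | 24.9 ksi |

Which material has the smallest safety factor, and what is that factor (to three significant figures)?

sample Y, n = 1.04

Converting E to GPa, α to ×10⁻⁶/K, σ_y to MPa, then σ and n for each:
  sample Q: E = 27.65, α = 11.4, σ_y = 34.30 → σ = 28.0 MPa, n = 1.23
  sample U: E = 207.5, α = 11.0, σ_y = 236.0 → σ = 203 MPa, n = 1.16
  sample V: E = 100.0, α = 8.72, σ_y = 366.8 → σ = 77.3 MPa, n = 4.74
  sample Z: E = 295.8, α = 11.0, σ_y = 348.0 → σ = 289 MPa, n = 1.21
  sample Y: E = 99.60, α = 18.7, σ_y = 171.7 → σ = 165 MPa, n = 1.04
Sample Y has the lowest safety factor, n = 1.04.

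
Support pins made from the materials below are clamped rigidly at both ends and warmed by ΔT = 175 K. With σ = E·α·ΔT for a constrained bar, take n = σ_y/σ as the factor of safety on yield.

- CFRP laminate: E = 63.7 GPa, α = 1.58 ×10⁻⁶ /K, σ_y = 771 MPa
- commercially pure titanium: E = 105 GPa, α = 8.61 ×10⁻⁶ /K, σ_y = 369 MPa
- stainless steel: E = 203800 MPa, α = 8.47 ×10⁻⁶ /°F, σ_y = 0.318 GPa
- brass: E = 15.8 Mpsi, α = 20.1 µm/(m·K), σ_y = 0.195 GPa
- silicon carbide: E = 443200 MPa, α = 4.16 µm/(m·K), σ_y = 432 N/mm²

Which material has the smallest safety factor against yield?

brass

With everything in SI (GPa, ×10⁻⁶/K, MPa):
  CFRP laminate: E = 63.70, α = 1.58, σ_y = 771.0 → σ = 17.6 MPa, n = 43.8
  commercially pure titanium: E = 105.0, α = 8.61, σ_y = 369.0 → σ = 158 MPa, n = 2.33
  stainless steel: E = 203.8, α = 15.2, σ_y = 318.0 → σ = 544 MPa, n = 0.585
  brass: E = 108.9, α = 20.1, σ_y = 195.0 → σ = 383 MPa, n = 0.509
  silicon carbide: E = 443.2, α = 4.16, σ_y = 432.0 → σ = 323 MPa, n = 1.34
Smallest n: brass with n = 0.509.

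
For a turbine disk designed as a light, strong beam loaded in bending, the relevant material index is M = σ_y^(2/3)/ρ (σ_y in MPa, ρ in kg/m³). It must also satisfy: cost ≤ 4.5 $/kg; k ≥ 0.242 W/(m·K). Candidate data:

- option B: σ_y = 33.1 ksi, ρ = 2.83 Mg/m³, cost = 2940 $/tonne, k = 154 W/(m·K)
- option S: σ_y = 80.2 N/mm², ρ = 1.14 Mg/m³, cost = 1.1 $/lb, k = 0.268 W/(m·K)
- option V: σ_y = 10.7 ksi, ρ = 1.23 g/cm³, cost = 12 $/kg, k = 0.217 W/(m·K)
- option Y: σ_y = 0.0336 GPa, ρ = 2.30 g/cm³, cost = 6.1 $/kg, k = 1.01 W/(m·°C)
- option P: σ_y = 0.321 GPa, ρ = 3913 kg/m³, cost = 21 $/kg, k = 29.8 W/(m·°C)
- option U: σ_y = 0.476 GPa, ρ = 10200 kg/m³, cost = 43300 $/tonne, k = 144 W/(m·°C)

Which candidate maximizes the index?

Screen on constraints: cost ≤ 4.5 $/kg; k ≥ 0.242 W/(m·K). Survivors: option B, option S.
Normalizing units and computing the index:
  option B: σ_y = 228.2 MPa, ρ = 2830 kg/m³
  option S: σ_y = 80.20 MPa, ρ = 1140 kg/m³
  option S: M = 16.3×10⁻³
  option B: M = 13.2×10⁻³
The maximum is for option S.

option S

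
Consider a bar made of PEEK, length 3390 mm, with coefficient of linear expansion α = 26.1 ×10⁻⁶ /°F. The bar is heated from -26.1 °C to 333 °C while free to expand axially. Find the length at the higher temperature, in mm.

Convert α: 26.1×10⁻⁶/°F × (9/5) = 47.0×10⁻⁶/K.
ΔT = 333 − (-26.1) = 359.1 K.
ΔL = α·L₀·ΔT = 47.0×10⁻⁶ × 3390 mm × 359.1 K = 57.2 mm.
L = L₀ + ΔL = 3390 + 57.2 = 3447.2 mm.

3447.2 mm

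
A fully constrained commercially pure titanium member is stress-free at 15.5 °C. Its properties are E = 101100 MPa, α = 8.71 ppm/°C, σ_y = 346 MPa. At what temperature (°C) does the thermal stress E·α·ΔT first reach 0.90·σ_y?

E = 101100 MPa = 101.1 GPa.
E·α·ΔT = 311.4 MPa ⇒ ΔT = 311.4 / (101.1×10³ × 8.71×10⁻⁶) = 353.6 K.
T = 15.5 + 353.6 = 369.1 °C.

369 °C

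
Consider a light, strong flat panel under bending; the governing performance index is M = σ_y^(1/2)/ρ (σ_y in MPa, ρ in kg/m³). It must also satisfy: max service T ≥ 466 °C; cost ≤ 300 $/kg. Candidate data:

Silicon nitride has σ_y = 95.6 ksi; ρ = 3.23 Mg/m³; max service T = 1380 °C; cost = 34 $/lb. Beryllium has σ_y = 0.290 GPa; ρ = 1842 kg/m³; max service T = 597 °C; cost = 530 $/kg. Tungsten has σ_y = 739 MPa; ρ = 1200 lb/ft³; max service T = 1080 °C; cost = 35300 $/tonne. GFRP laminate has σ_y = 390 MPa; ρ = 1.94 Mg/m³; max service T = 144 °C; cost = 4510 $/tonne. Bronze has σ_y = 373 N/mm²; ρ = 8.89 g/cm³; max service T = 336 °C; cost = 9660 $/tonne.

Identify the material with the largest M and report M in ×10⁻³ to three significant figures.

silicon nitride, M = 7.95×10⁻³

Screen on constraints: max service T ≥ 466 °C; cost ≤ 300 $/kg. Survivors: silicon nitride, tungsten.
Convert each candidate to consistent units, then evaluate M:
  silicon nitride: σ_y = 659.1 MPa, ρ = 3230 kg/m³
  tungsten: σ_y = 739.0 MPa, ρ = 19220 kg/m³
  silicon nitride: M = 7.95×10⁻³
  tungsten: M = 1.41×10⁻³
Silicon nitride ranks first.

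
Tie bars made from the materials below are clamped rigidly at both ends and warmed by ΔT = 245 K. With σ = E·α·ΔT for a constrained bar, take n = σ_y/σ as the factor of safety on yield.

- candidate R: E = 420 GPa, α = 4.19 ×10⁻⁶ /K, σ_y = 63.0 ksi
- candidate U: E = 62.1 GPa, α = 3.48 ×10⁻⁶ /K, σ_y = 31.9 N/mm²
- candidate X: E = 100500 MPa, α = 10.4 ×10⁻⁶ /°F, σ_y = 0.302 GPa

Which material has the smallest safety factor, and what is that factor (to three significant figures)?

candidate U, n = 0.602

With everything in SI (GPa, ×10⁻⁶/K, MPa):
  candidate R: E = 420.0, α = 4.19, σ_y = 434.4 → σ = 431 MPa, n = 1.01
  candidate U: E = 62.10, α = 3.48, σ_y = 31.90 → σ = 52.9 MPa, n = 0.602
  candidate X: E = 100.5, α = 18.7, σ_y = 302.0 → σ = 461 MPa, n = 0.655
The minimum is candidate U at n = 0.602.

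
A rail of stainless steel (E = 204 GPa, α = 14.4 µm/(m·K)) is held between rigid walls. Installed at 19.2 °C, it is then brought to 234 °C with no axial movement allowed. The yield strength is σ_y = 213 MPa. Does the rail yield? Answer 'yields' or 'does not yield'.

yields

ΔT = 214.8 K. Constrained thermal stress σ = E·α·ΔT = 204.0×10³ MPa × 14.4×10⁻⁶ × 214.8 = 631 MPa (compressive).
Compare to σ_y = 213 MPa: σ ≥ σ_y, so it yields.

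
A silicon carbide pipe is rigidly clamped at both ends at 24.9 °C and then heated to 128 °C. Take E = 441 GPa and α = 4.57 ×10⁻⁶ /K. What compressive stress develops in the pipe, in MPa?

ΔT = 103.1 K. Constrained thermal stress σ = E·α·ΔT = 441.0×10³ MPa × 4.57×10⁻⁶ × 103.1 = 208 MPa (compressive).

208 MPa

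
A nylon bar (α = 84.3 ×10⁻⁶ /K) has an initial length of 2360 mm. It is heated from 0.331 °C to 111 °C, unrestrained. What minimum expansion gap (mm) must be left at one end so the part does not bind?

ΔT = 111 − 0.331 = 110.7 K.
ΔL = α·L₀·ΔT = 84.3×10⁻⁶ × 2360 mm × 110.7 K = 22.0 mm.

22.0 mm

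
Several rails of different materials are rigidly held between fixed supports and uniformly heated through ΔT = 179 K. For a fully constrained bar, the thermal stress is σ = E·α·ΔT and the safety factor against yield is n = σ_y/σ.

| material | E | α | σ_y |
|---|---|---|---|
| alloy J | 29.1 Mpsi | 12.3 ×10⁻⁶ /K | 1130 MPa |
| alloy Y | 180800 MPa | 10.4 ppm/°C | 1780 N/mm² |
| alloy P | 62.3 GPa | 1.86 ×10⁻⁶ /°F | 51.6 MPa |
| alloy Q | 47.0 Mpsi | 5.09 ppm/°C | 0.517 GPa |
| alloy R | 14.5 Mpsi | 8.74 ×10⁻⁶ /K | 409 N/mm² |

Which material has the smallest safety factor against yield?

In consistent units (E in GPa, α in ×10⁻⁶/K, σ_y in MPa):
  alloy J: E = 200.6, α = 12.3, σ_y = 1130 → σ = 442 MPa, n = 2.56
  alloy Y: E = 180.8, α = 10.4, σ_y = 1780 → σ = 337 MPa, n = 5.29
  alloy P: E = 62.30, α = 3.35, σ_y = 51.60 → σ = 37.3 MPa, n = 1.38
  alloy Q: E = 324.1, α = 5.09, σ_y = 517.0 → σ = 295 MPa, n = 1.75
  alloy R: E = 99.97, α = 8.74, σ_y = 409.0 → σ = 156 MPa, n = 2.62
Alloy P has the lowest safety factor, n = 1.38.

alloy P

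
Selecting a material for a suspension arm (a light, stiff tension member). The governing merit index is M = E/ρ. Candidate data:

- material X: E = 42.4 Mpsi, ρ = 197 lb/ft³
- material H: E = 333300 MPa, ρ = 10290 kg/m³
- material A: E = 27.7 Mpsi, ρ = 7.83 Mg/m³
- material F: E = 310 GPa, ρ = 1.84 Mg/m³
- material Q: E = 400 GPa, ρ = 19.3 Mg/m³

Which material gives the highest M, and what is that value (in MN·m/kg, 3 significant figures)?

material F, M = 168 MN·m/kg

Putting every candidate on a common basis:
  material X: E = 292.3 GPa, ρ = 3156 kg/m³
  material H: E = 333.3 GPa, ρ = 10290 kg/m³
  material A: E = 191.0 GPa, ρ = 7830 kg/m³
  material F: E = 310.0 GPa, ρ = 1840 kg/m³
  material Q: E = 400.0 GPa, ρ = 19300 kg/m³
  material F: M = 168 MN·m/kg
  material X: M = 92.6 MN·m/kg
  material H: M = 32.4 MN·m/kg
  material A: M = 24.4 MN·m/kg
  material Q: M = 20.7 MN·m/kg
Material F has the largest M.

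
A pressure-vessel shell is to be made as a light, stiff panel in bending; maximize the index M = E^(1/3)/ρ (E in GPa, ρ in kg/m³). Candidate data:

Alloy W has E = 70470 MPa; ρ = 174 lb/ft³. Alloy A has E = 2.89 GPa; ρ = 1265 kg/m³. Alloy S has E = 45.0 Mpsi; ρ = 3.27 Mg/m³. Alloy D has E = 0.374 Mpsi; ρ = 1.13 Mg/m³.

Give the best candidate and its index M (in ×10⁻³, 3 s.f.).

After converting to SI:
  alloy W: E = 70.47 GPa, ρ = 2787 kg/m³
  alloy A: E = 2.890 GPa, ρ = 1265 kg/m³
  alloy S: E = 310.3 GPa, ρ = 3270 kg/m³
  alloy D: E = 2.579 GPa, ρ = 1130 kg/m³
  alloy S: M = 2.07×10⁻³
  alloy W: M = 1.48×10⁻³
  alloy D: M = 1.21×10⁻³
  alloy A: M = 1.13×10⁻³
Alloy S ranks first.

alloy S, M = 2.07×10⁻³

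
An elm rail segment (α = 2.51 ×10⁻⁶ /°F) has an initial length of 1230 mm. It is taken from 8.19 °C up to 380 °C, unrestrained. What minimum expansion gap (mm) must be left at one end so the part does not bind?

Convert α: 2.51×10⁻⁶/°F × (9/5) = 4.52×10⁻⁶/K.
ΔT = 380 − 8.19 = 371.8 K.
ΔL = α·L₀·ΔT = 4.52×10⁻⁶ × 1230 mm × 371.8 K = 2.07 mm.

2.07 mm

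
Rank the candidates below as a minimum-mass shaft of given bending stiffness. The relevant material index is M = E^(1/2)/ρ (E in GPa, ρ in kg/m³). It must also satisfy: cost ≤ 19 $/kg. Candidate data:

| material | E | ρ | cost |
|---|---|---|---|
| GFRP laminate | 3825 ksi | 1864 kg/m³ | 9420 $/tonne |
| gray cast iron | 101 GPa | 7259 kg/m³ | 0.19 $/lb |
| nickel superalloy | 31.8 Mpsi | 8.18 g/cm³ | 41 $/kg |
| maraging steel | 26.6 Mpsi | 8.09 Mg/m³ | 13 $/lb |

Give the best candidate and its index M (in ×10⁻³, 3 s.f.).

GFRP laminate, M = 2.76×10⁻³

Screen on constraints: cost ≤ 19 $/kg. Survivors: GFRP laminate, gray cast iron.
Normalizing units and computing the index:
  GFRP laminate: E = 26.37 GPa, ρ = 1864 kg/m³
  gray cast iron: E = 101.0 GPa, ρ = 7259 kg/m³
  GFRP laminate: M = 2.76×10⁻³
  gray cast iron: M = 1.38×10⁻³
GFRP laminate has the largest M.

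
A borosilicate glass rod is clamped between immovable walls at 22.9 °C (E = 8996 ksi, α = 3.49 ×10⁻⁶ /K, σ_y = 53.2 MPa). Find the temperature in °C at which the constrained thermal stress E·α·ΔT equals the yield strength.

269 °C

E = 8996 ksi = 62.03 GPa.
E·α·ΔT = 53.20 MPa ⇒ ΔT = 53.20 / (62.03×10³ × 3.49×10⁻⁶) = 245.8 K.
T = 22.9 + 245.8 = 268.7 °C.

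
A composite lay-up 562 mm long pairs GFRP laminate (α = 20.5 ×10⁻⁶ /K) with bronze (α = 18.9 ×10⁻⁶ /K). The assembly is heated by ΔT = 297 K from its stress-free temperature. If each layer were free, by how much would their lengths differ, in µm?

Δα = |20.5 − 18.9|×10⁻⁶/K = 1.60×10⁻⁶/K.
ΔL_mismatch = Δα·L·ΔT = 1.60×10⁻⁶ × 562.0 mm × 297.0 K = 267 µm.

267 µm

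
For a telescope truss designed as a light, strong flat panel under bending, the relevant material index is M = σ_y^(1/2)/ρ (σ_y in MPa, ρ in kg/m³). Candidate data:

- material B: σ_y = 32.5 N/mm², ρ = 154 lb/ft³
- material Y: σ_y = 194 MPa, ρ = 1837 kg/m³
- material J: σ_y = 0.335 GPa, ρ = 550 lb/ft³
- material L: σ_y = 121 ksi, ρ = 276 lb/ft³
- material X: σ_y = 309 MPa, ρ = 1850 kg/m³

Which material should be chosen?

material X

After converting to SI:
  material B: σ_y = 32.50 MPa, ρ = 2467 kg/m³
  material Y: σ_y = 194.0 MPa, ρ = 1837 kg/m³
  material J: σ_y = 335.0 MPa, ρ = 8810 kg/m³
  material L: σ_y = 834.3 MPa, ρ = 4421 kg/m³
  material X: σ_y = 309.0 MPa, ρ = 1850 kg/m³
  material X: M = 9.50×10⁻³
  material Y: M = 7.58×10⁻³
  material L: M = 6.53×10⁻³
  material B: M = 2.31×10⁻³
  material J: M = 2.08×10⁻³
Highest index: material X.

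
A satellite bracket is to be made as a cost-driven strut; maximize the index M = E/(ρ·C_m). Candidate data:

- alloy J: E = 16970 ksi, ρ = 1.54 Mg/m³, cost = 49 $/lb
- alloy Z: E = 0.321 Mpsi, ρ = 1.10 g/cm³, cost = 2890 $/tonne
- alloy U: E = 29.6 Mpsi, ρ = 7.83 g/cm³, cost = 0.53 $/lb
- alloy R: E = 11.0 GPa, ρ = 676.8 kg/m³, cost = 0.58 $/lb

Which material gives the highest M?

In SI units:
  alloy J: E = 117.0 GPa, ρ = 1540 kg/m³, cost = 108.0 $/kg
  alloy Z: E = 2.213 GPa, ρ = 1100 kg/m³, cost = 2.890 $/kg
  alloy U: E = 204.1 GPa, ρ = 7830 kg/m³, cost = 1.168 $/kg
  alloy R: E = 11.00 GPa, ρ = 676.8 kg/m³, cost = 1.279 $/kg
  alloy U: M = 22.3 MN·m per $
  alloy R: M = 12.7 MN·m per $
  alloy J: M = 0.703 MN·m per $
  alloy Z: M = 0.696 MN·m per $
Alloy U ranks first.

alloy U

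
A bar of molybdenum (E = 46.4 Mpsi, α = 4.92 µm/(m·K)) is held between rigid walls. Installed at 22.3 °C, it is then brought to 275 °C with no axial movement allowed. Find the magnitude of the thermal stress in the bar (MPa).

E = 46.4 Mpsi = 319.9 GPa.
ΔT = 252.7 K. Constrained thermal stress σ = E·α·ΔT = 319.9×10³ MPa × 4.92×10⁻⁶ × 252.7 = 398 MPa (compressive).

398 MPa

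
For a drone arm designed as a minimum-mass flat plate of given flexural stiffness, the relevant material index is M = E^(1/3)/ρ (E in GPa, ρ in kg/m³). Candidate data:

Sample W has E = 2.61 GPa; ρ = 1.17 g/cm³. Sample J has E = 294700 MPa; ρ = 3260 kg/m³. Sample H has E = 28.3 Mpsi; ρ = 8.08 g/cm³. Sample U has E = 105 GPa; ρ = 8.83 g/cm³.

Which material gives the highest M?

sample J

Convert each candidate to consistent units, then evaluate M:
  sample W: E = 2.610 GPa, ρ = 1170 kg/m³
  sample J: E = 294.7 GPa, ρ = 3260 kg/m³
  sample H: E = 195.1 GPa, ρ = 8080 kg/m³
  sample U: E = 105.0 GPa, ρ = 8830 kg/m³
  sample J: M = 2.04×10⁻³
  sample W: M = 1.18×10⁻³
  sample H: M = 0.718×10⁻³
  sample U: M = 0.534×10⁻³
The maximum is for sample J.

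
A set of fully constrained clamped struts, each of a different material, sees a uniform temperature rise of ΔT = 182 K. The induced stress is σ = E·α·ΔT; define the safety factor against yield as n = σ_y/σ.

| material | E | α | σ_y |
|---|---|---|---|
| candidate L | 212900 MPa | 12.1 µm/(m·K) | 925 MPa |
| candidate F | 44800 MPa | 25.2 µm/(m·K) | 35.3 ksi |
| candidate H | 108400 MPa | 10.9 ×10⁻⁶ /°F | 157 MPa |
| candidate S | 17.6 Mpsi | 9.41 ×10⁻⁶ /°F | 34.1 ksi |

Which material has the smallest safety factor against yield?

With everything in SI (GPa, ×10⁻⁶/K, MPa):
  candidate L: E = 212.9, α = 12.1, σ_y = 925.0 → σ = 469 MPa, n = 1.97
  candidate F: E = 44.80, α = 25.2, σ_y = 243.4 → σ = 205 MPa, n = 1.18
  candidate H: E = 108.4, α = 19.6, σ_y = 157.0 → σ = 387 MPa, n = 0.406
  candidate S: E = 121.3, α = 16.9, σ_y = 235.1 → σ = 374 MPa, n = 0.629
Smallest n: candidate H with n = 0.406.

candidate H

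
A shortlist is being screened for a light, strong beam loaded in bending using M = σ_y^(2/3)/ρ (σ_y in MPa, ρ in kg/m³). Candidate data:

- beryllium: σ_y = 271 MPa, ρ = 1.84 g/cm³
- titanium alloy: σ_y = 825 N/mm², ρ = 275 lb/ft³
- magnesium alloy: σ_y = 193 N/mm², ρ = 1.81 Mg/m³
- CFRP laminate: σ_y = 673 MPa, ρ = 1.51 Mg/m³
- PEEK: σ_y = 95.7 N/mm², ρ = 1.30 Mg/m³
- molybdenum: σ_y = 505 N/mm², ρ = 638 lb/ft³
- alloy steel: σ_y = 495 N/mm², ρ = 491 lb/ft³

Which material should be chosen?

In SI units:
  beryllium: σ_y = 271.0 MPa, ρ = 1840 kg/m³
  titanium alloy: σ_y = 825.0 MPa, ρ = 4405 kg/m³
  magnesium alloy: σ_y = 193.0 MPa, ρ = 1810 kg/m³
  CFRP laminate: σ_y = 673.0 MPa, ρ = 1510 kg/m³
  PEEK: σ_y = 95.70 MPa, ρ = 1300 kg/m³
  molybdenum: σ_y = 505.0 MPa, ρ = 10220 kg/m³
  alloy steel: σ_y = 495.0 MPa, ρ = 7865 kg/m³
  CFRP laminate: M = 50.9×10⁻³
  beryllium: M = 22.8×10⁻³
  titanium alloy: M = 20.0×10⁻³
  magnesium alloy: M = 18.5×10⁻³
  PEEK: M = 16.1×10⁻³
  alloy steel: M = 7.96×10⁻³
  molybdenum: M = 6.21×10⁻³
Highest index: CFRP laminate.

CFRP laminate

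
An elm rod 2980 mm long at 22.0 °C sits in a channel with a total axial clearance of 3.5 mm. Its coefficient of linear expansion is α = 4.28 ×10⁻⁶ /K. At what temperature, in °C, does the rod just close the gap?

α·L₀·ΔT = 3.5 mm ⇒ ΔT = 3.5 / (4.28×10⁻⁶ × 2980.0) = 274.4 K.
T = 22.0 + 274.4 = 296.4 °C.

296 °C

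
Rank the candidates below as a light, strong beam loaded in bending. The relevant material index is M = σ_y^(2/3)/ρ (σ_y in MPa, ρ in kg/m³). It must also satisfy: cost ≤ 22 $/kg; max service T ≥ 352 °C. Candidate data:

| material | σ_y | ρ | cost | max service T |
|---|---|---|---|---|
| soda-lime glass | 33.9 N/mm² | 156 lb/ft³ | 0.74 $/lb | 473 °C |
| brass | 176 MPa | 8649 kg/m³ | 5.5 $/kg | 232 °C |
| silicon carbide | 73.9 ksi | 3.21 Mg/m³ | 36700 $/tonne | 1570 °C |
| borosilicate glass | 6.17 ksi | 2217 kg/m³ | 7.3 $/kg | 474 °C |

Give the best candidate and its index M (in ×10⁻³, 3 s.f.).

Screen on constraints: cost ≤ 22 $/kg; max service T ≥ 352 °C. Survivors: soda-lime glass, borosilicate glass.
Convert each candidate to consistent units, then evaluate M:
  soda-lime glass: σ_y = 33.90 MPa, ρ = 2499 kg/m³
  borosilicate glass: σ_y = 42.54 MPa, ρ = 2217 kg/m³
  borosilicate glass: M = 5.50×10⁻³
  soda-lime glass: M = 4.19×10⁻³
Borosilicate glass has the largest M.

borosilicate glass, M = 5.50×10⁻³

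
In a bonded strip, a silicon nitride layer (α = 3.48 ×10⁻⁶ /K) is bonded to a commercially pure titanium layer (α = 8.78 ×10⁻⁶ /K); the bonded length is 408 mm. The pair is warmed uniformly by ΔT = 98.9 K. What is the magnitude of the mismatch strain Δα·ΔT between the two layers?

5.24×10⁻⁴

Δα = |3.48 − 8.78|×10⁻⁶/K = 5.30×10⁻⁶/K.
Mismatch strain = Δα·ΔT = 5.30×10⁻⁶ × 98.9 = 5.24×10⁻⁴.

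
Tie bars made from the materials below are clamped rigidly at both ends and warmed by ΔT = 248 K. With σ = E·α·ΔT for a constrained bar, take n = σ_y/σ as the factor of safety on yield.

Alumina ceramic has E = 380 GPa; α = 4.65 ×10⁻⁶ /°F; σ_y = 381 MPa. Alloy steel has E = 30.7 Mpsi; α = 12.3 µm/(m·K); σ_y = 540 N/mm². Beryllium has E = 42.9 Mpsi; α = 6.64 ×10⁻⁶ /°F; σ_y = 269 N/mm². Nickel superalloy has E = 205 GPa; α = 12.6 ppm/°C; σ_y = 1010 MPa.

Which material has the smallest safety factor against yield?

Converting E to GPa, α to ×10⁻⁶/K, σ_y to MPa, then σ and n for each:
  alumina ceramic: E = 380.0, α = 8.37, σ_y = 381.0 → σ = 789 MPa, n = 0.483
  alloy steel: E = 211.7, α = 12.3, σ_y = 540.0 → σ = 646 MPa, n = 0.836
  beryllium: E = 295.8, α = 12.0, σ_y = 269.0 → σ = 877 MPa, n = 0.307
  nickel superalloy: E = 205.0, α = 12.6, σ_y = 1010 → σ = 641 MPa, n = 1.58
Beryllium has the lowest safety factor, n = 0.307.

beryllium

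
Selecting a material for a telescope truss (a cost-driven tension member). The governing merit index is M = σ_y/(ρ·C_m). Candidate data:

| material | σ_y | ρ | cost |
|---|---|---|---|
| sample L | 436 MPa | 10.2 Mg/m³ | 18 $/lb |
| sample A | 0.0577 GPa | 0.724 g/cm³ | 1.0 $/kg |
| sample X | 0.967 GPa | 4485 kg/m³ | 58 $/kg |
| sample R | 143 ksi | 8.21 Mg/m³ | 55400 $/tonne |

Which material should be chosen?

In SI units:
  sample L: σ_y = 436.0 MPa, ρ = 10200 kg/m³, cost = 39.68 $/kg
  sample A: σ_y = 57.70 MPa, ρ = 724.0 kg/m³, cost = 1.000 $/kg
  sample X: σ_y = 967.0 MPa, ρ = 4485 kg/m³, cost = 58.00 $/kg
  sample R: σ_y = 986.0 MPa, ρ = 8210 kg/m³, cost = 55.40 $/kg
  sample A: M = 79.7 kN·m per $
  sample X: M = 3.72 kN·m per $
  sample R: M = 2.17 kN·m per $
  sample L: M = 1.08 kN·m per $
Sample A ranks first.

sample A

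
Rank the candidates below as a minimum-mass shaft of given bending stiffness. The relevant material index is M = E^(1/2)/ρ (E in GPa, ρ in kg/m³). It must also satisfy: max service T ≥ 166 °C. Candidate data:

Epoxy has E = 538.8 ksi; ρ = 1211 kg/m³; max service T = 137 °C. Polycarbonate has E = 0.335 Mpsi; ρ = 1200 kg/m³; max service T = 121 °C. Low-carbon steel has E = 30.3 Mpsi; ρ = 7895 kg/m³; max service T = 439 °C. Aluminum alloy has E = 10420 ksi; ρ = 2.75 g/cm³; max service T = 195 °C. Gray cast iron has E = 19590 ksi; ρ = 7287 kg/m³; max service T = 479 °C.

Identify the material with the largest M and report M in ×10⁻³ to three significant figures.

Screen on constraints: max service T ≥ 166 °C. Survivors: low-carbon steel, aluminum alloy, gray cast iron.
In SI units:
  low-carbon steel: E = 208.9 GPa, ρ = 7895 kg/m³
  aluminum alloy: E = 71.84 GPa, ρ = 2750 kg/m³
  gray cast iron: E = 135.1 GPa, ρ = 7287 kg/m³
  aluminum alloy: M = 3.08×10⁻³
  low-carbon steel: M = 1.83×10⁻³
  gray cast iron: M = 1.59×10⁻³
Aluminum alloy ranks first.

aluminum alloy, M = 3.08×10⁻³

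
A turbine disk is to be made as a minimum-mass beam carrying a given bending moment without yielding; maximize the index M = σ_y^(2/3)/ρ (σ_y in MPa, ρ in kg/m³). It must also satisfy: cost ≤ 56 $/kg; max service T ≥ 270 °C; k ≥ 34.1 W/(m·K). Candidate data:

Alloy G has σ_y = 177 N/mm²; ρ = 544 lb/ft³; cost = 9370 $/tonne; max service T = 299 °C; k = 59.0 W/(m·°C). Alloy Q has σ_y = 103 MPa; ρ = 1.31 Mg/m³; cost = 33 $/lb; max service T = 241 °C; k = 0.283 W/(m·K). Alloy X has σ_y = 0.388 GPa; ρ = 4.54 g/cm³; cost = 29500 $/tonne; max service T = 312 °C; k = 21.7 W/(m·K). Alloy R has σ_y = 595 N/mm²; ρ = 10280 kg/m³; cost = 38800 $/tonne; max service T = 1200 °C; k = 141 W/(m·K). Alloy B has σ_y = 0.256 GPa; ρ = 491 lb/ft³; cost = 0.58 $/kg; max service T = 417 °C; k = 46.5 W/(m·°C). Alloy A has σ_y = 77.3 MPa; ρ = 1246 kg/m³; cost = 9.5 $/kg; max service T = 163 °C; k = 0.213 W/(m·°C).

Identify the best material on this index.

Screen on constraints: cost ≤ 56 $/kg; max service T ≥ 270 °C; k ≥ 34.1 W/(m·K). Survivors: alloy G, alloy R, alloy B.
After converting to SI:
  alloy G: σ_y = 177.0 MPa, ρ = 8714 kg/m³
  alloy R: σ_y = 595.0 MPa, ρ = 10280 kg/m³
  alloy B: σ_y = 256.0 MPa, ρ = 7865 kg/m³
  alloy R: M = 6.88×10⁻³
  alloy B: M = 5.13×10⁻³
  alloy G: M = 3.62×10⁻³
Alloy R has the largest M.

alloy R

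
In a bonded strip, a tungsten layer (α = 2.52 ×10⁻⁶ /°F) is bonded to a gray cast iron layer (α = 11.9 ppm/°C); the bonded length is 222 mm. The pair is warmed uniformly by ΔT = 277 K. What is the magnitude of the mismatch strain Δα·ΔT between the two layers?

tungsten: α = 2.52×10⁻⁶/°F × 9/5 = 4.54×10⁻⁶/K.
Δα = |4.54 − 11.9|×10⁻⁶/K = 7.36×10⁻⁶/K.
Mismatch strain = Δα·ΔT = 7.36×10⁻⁶ × 277.0 = 2.04×10⁻³.

2.04×10⁻³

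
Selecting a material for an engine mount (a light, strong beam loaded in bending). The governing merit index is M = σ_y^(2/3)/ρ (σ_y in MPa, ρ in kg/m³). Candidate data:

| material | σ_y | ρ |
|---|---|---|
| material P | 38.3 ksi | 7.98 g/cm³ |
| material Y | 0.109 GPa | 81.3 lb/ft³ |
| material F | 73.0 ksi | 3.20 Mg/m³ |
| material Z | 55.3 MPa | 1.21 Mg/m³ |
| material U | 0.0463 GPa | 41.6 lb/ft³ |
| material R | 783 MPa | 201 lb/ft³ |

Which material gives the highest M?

Convert each candidate to consistent units, then evaluate M:
  material P: σ_y = 264.1 MPa, ρ = 7980 kg/m³
  material Y: σ_y = 109.0 MPa, ρ = 1302 kg/m³
  material F: σ_y = 503.3 MPa, ρ = 3200 kg/m³
  material Z: σ_y = 55.30 MPa, ρ = 1210 kg/m³
  material U: σ_y = 46.30 MPa, ρ = 666.4 kg/m³
  material R: σ_y = 783.0 MPa, ρ = 3220 kg/m³
  material R: M = 26.4×10⁻³
  material F: M = 19.8×10⁻³
  material U: M = 19.3×10⁻³
  material Y: M = 17.5×10⁻³
  material Z: M = 12.0×10⁻³
  material P: M = 5.16×10⁻³
The maximum is for material R.

material R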